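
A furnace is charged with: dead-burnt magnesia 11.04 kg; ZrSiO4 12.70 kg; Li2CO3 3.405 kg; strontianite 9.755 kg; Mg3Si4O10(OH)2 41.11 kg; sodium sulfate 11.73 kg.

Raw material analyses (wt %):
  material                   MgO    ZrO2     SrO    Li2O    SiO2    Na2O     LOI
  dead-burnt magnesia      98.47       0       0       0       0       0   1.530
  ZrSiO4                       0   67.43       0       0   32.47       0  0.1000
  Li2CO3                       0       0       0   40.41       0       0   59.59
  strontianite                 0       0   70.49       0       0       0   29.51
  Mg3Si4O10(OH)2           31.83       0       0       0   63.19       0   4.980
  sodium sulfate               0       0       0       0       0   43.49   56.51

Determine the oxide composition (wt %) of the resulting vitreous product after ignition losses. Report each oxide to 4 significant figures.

Glass mass = 75.97 kg (batch 89.74 − LOI 13.77).
Composition: MgO 31.53%, ZrO2 11.27%, SrO 9.051%, Li2O 1.811%, SiO2 39.62%, Na2O 6.715%

In-progress results are displayed (rounded to 4 significant digits) on the page — every computation runs at full precision at all times; a single rounding yields every reported figure — all derived quantities, which include LOI, six oxide percentages, yield, net glass mass, the totals, are carried in full float precision, exactly as shown in the problem or answer text, from the batch weights for 75.97 kg of glass.
Oxide-by-oxide delivered mass:
  MgO: 11.04·0.9847 + 41.11·0.3183 = 23.96 kg
  ZrO2: 12.70·0.6743 = 8.564 kg
  SrO: 9.755·0.7049 = 6.876 kg
  Li2O: 3.405·0.4041 = 1.376 kg
  SiO2: 12.70·0.3247 + 41.11·0.6319 = 30.10 kg
  Na2O: 11.73·0.4349 = 5.101 kg
LOI: 11.04·0.01530 + 12.70·0.001000 + 3.405·0.5959 + 9.755·0.2951 + 41.11·0.04980 + 11.73·0.5651 = 13.77 kg
Net of LOI, the glass mass = 89.74 − 13.77 = 75.97 kg (matching Σ of the oxides)
oxide / glass × 100 gives the wt %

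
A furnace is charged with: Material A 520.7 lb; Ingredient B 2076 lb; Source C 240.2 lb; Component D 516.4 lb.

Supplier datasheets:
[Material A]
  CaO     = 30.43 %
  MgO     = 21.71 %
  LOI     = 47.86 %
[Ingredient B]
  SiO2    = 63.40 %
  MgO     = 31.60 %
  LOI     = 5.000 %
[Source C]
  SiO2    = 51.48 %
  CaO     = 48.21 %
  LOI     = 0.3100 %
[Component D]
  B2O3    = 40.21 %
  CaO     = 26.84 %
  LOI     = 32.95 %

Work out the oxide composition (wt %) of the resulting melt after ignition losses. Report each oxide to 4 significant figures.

Glass mass = 2829 lb (batch 3353 − LOI 523.9).
Composition: B2O3 7.339%, SiO2 50.89%, CaO 14.59%, MgO 27.18%

All arithmetic carries full float precision in every operation. Rounding to 4 significant figures applies to every working value as displayed — every reported number takes a single rounding; derived quantities (the totals, glass mass, LOI, four oxide percentages, yield) are carried starting from the weights per 2829 lb of glass at full precision, exactly as shown in either problem or answer.
Mass of each oxide from the mix:
  B2O3: 516.4·0.4021 = 207.6 lb
  SiO2: 2076·0.6340 + 240.2·0.5148 = 1440 lb
  CaO: 520.7·0.3043 + 240.2·0.4821 + 516.4·0.2684 = 412.9 lb
  MgO: 520.7·0.2171 + 2076·0.3160 = 769.1 lb
LOI: 520.7·0.4786 + 2076·0.05000 + 240.2·0.003100 + 516.4·0.3295 = 523.9 lb
Resulting glass, batch − LOI: 3353 − 523.9 = 2829 lb (consistent with Σ oxide mass)
each oxide over glass, ×100, is wt %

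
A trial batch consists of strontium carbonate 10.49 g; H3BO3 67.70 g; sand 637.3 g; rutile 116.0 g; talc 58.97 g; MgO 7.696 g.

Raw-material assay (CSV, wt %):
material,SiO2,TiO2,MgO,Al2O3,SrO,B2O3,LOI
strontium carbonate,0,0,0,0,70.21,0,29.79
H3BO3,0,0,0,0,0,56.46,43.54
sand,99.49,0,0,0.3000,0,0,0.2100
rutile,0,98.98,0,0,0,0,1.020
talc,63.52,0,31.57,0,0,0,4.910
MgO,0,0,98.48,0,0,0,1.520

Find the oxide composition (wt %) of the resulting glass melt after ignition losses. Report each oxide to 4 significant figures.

Glass mass = 860.0 g (batch 898.2 − LOI 38.14).
Composition: SiO2 78.08%, TiO2 13.35%, MgO 3.046%, Al2O3 0.2223%, SrO 0.8564%, B2O3 4.444%

The whole derivation maintains full precision through every step; in-progress results appear (rounded to 4 significant figures) in the printout — each reported result carries a single rounding — derived quantities, including ignition loss, the yield, six oxide percentages, glass mass, the totals, are rebuilt using the weight values for 860.0 g of glass in exact precision, as written in question or answer.
What the batch supplies per oxide:
  SiO2: 637.3·0.9949 + 58.97·0.6352 = 671.5 g
  TiO2: 116.0·0.9898 = 114.8 g
  MgO: 58.97·0.3157 + 7.696·0.9848 = 26.20 g
  Al2O3: 637.3·0.003000 = 1.912 g
  SrO: 10.49·0.7021 = 7.365 g
  B2O3: 67.70·0.5646 = 38.22 g
LOI: 10.49·0.2979 + 67.70·0.4354 + 637.3·0.002100 + 116.0·0.01020 + 58.97·0.04910 + 7.696·0.01520 = 38.14 g
Net of LOI, the glass mass = 898.2 − 38.14 = 860.0 g (consistent with Σ oxide mass)
each oxide over glass, ×100, is wt %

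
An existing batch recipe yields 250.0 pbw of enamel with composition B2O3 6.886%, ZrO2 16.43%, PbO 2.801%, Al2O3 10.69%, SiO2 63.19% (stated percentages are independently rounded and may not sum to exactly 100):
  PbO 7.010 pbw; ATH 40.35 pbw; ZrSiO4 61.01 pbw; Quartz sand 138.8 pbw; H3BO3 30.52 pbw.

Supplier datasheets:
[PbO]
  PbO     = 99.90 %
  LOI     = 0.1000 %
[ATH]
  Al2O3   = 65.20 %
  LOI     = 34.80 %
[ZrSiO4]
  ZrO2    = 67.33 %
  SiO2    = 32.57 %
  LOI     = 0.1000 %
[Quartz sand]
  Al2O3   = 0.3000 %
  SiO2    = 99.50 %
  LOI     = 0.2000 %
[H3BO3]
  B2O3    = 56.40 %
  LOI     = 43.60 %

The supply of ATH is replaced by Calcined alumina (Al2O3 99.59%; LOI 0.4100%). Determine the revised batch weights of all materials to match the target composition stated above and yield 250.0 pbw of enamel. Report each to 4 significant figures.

All internal work maintains full precision from start to finish. Mid-chain values are printed, rounded to 4 significant figures, when written out. Exactly one rounding is applied to every reported number; derived quantities are rebuilt in exact precision (glass mass, yield, the totals, five oxide percentages, ignition loss) using the weight values at 250.0 pbw of glass exactly as shown in the question or the answer.
Target oxide masses per 250.0 pbw enamel:
  B2O3: 6.886% × 250.0 = 17.22 pbw
  ZrO2: 16.43% × 250.0 = 41.08 pbw
  PbO: 2.801% × 250.0 = 7.002 pbw
  Al2O3: 10.69% × 250.0 = 26.72 pbw
  SiO2: 63.19% × 250.0 = 158.0 pbw
Mass-balance tally per oxide applying the batch weights above, at the basis given (delivered sums recover each target up to rounding of the answer):
  B2O3: 30.52·0.5640 = 17.21 pbw (target 17.22 pbw)
  ZrO2: 61.01·0.6733 = 41.08 pbw (target 41.08 pbw)
  PbO: 7.010·0.9990 = 7.003 pbw (target 7.002 pbw)
  Al2O3: 26.42·0.9959 + 138.8·0.003000 = 26.73 pbw (target 26.72 pbw)
  SiO2: 61.01·0.3257 + 138.8·0.9950 = 158.0 pbw (target 158.0 pbw)
Glass mass check: the batch minus its LOI: 250.0 pbw (the targets, summed, come to 250.0 pbw; with the basis standing at 250.0 pbw — gaps are rounding artifacts).
Adding the batch up: Σ batch = 263.8 pbw; ignition loss, Σ(batch × LOI) = 13.76 pbw; yield = glass ÷ total batch = 94.78%.

Revised batch per 250.0 pbw enamel:
  PbO: 7.010 pbw
  Calcined alumina: 26.42 pbw
  ZrSiO4: 61.01 pbw
  Quartz sand: 138.8 pbw
  H3BO3: 30.52 pbw
Total batch = 263.8 pbw; LOI loss = 13.76 pbw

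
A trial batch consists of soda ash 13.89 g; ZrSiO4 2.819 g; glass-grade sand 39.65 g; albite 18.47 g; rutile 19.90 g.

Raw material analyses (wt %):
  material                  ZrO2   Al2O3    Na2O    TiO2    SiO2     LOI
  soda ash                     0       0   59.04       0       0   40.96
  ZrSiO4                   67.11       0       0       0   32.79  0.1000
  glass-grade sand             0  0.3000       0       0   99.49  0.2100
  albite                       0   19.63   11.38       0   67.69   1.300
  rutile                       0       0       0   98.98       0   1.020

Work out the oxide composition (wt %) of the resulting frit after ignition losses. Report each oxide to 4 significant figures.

The whole derivation maintains full precision at all times. Mid-chain values are printed (rounded to four significant digits) within the worked lines — each reported figure is rounded a single time — the derived quantities are recomputed in exact precision (totals, ignition loss, the five compositions, net glass mass, the yield) starting from the weights per 88.51 g of glass as quoted within question or answer.
Oxide-by-oxide delivered mass:
  ZrO2: 2.819·0.6711 = 1.892 g
  Al2O3: 39.65·0.003000 + 18.47·0.1963 = 3.745 g
  Na2O: 13.89·0.5904 + 18.47·0.1138 = 10.30 g
  TiO2: 19.90·0.9898 = 19.70 g
  SiO2: 2.819·0.3279 + 39.65·0.9949 + 18.47·0.6769 = 52.87 g
LOI: 13.89·0.4096 + 2.819·0.001000 + 39.65·0.002100 + 18.47·0.01300 + 19.90·0.01020 = 6.219 g
batch − LOI leaves glass = 94.73 − 6.219 = 88.51 g (= Σ oxide masses)
each oxide over glass, ×100, is wt %

Glass mass = 88.51 g (batch 94.73 − LOI 6.219).
Composition: ZrO2 2.137%, Al2O3 4.231%, Na2O 11.64%, TiO2 22.25%, SiO2 59.74%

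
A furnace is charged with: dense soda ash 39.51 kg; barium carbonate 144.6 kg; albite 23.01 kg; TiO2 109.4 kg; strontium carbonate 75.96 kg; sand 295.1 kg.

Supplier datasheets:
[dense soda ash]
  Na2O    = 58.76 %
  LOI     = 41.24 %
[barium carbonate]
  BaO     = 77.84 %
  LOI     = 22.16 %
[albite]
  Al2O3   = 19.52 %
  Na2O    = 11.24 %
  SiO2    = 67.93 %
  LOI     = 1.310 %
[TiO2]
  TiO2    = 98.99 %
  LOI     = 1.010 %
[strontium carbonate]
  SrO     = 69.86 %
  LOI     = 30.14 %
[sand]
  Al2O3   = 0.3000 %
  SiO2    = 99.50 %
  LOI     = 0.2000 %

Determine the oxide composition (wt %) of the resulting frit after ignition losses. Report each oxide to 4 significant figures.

Glass mass = 614.4 kg (batch 687.6 − LOI 73.23).
Composition: BaO 18.32%, Al2O3 0.8752%, Na2O 4.200%, SiO2 50.34%, SrO 8.638%, TiO2 17.63%

Intermediates appear rounded off to 4 significant figures as written. Every computation keeps full precision end to end — a single rounding completes every reported value — derived quantities, which include the totals, ignition loss, yield, the six compositions, glass mass, are rebuilt in full float precision, as they appear in question or answer, using the weight values at 614.4 kg of glass.
Per-oxide mass from batch:
  BaO: 144.6·0.7784 = 112.6 kg
  Al2O3: 23.01·0.1952 + 295.1·0.003000 = 5.377 kg
  Na2O: 39.51·0.5876 + 23.01·0.1124 = 25.80 kg
  SiO2: 23.01·0.6793 + 295.1·0.9950 = 309.3 kg
  SrO: 75.96·0.6986 = 53.07 kg
  TiO2: 109.4·0.9899 = 108.3 kg
LOI: 39.51·0.4124 + 144.6·0.2216 + 23.01·0.01310 + 109.4·0.01010 + 75.96·0.3014 + 295.1·0.002000 = 73.23 kg
Glass mass = batch − LOI = 687.6 − 73.23 = 614.4 kg (= Σ oxide masses)
each wt % is 100 × oxide ÷ glass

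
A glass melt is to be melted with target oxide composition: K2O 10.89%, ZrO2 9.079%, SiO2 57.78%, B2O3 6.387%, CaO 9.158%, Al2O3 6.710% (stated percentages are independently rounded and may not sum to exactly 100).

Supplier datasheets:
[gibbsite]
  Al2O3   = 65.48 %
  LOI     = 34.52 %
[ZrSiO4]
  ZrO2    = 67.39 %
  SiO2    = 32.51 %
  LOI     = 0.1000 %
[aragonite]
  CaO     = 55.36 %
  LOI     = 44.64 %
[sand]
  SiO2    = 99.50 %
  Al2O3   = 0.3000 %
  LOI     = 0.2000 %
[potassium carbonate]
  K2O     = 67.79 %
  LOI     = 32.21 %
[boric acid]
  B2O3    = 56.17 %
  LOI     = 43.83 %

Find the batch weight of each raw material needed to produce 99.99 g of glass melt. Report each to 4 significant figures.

Batch per 99.99 g glass melt:
  gibbsite: 10.00 g
  ZrSiO4: 13.47 g
  aragonite: 16.54 g
  sand: 53.66 g
  potassium carbonate: 16.06 g
  boric acid: 11.37 g
Total batch = 121.1 g; LOI loss = 21.11 g; yield = 82.57%

Values along the way are printed (rounded to 4 significant digits) in the working. Full precision is maintained in all steps. Every reported figure takes just one rounding; the derived quantities are re-derived using the weight values on 99.99 g of glass at full precision (LOI, net glass mass, yield, totals, the six compositions) as quoted within the question or the answer.
Oxide mass targets, per 99.99 g glass melt:
  K2O: 10.89% × 99.99 = 10.89 g
  ZrO2: 9.079% × 99.99 = 9.078 g
  SiO2: 57.78% × 99.99 = 57.77 g
  B2O3: 6.387% × 99.99 = 6.386 g
  CaO: 9.158% × 99.99 = 9.157 g
  Al2O3: 6.710% × 99.99 = 6.709 g
Mass-balance tally per oxide on the weights just shown, versus the basis set out (each sum matches its target mass inside rounding margins):
  K2O: 16.06·0.6779 = 10.89 g (target 10.89 g)
  ZrO2: 13.47·0.6739 = 9.077 g (target 9.078 g)
  SiO2: 13.47·0.3251 + 53.66·0.9950 = 57.77 g (target 57.77 g)
  B2O3: 11.37·0.5617 = 6.387 g (target 6.386 g)
  CaO: 16.54·0.5536 = 9.157 g (target 9.157 g)
  Al2O3: 10.00·0.6548 + 53.66·0.003000 = 6.709 g (target 6.709 g)
The glass-mass cross-check: total batch − LOI = 99.99 g (per-oxide target masses sum to 99.99 g; with the basis standing at 99.99 g — differing by rounding only).
Total batch = Σ batch = 121.1 g; loss to ignition Σ batch·LOI = 21.11 g; glass ÷ batch gives a yield of 82.57%.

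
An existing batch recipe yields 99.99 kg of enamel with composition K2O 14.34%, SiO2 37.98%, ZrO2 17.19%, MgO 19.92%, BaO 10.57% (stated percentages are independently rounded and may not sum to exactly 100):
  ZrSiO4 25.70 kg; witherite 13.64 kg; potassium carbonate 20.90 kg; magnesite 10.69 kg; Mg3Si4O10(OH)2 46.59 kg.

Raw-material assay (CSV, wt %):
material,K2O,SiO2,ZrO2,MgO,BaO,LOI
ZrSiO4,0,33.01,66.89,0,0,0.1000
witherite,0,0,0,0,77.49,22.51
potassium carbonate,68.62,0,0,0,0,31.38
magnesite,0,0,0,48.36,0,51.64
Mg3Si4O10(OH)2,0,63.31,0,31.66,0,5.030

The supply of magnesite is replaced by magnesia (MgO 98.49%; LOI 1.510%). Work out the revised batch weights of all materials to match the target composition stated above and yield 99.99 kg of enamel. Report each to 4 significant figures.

Revised batch per 99.99 kg enamel:
  ZrSiO4: 25.70 kg
  witherite: 13.64 kg
  potassium carbonate: 20.90 kg
  magnesia: 5.248 kg
  Mg3Si4O10(OH)2: 46.59 kg
Total batch = 112.1 kg; LOI loss = 12.08 kg

The intermediate values are displayed, with 4-significant-figure rounding, as written; all arithmetic holds exact precision through every step — every reported number sees exactly one rounding; the derived quantities are rebuilt at exact precision (five oxide percentages, yield, the totals, LOI, net glass mass) starting from the weights for 99.99 kg of glass as quoted within problem or answer.
The oxide mass targets at 99.99 kg enamel:
  K2O: 14.34% × 99.99 = 14.34 kg
  SiO2: 37.98% × 99.99 = 37.98 kg
  ZrO2: 17.19% × 99.99 = 17.19 kg
  MgO: 19.92% × 99.99 = 19.92 kg
  BaO: 10.57% × 99.99 = 10.57 kg
Verifying the oxide balance from the weights as reported, against the basis in use (every target is met by its sum modulo rounding of the values):
  K2O: 20.90·0.6862 = 14.34 kg (target 14.34 kg)
  SiO2: 25.70·0.3301 + 46.59·0.6331 = 37.98 kg (target 37.98 kg)
  ZrO2: 25.70·0.6689 = 17.19 kg (target 17.19 kg)
  MgO: 5.248·0.9849 + 46.59·0.3166 = 19.92 kg (target 19.92 kg)
  BaO: 13.64·0.7749 = 10.57 kg (target 10.57 kg)
Mass balance on the glass: the batch minus its LOI: 100.0 kg (the targets, summed, come to 99.99 kg; versus the stated basis of 99.99 kg — any gap is answer rounding).
Summing the batch: Σ batch = 112.1 kg; ignition loss, Σ(batch × LOI) = 12.08 kg; yield: glass divided by total = 89.22%.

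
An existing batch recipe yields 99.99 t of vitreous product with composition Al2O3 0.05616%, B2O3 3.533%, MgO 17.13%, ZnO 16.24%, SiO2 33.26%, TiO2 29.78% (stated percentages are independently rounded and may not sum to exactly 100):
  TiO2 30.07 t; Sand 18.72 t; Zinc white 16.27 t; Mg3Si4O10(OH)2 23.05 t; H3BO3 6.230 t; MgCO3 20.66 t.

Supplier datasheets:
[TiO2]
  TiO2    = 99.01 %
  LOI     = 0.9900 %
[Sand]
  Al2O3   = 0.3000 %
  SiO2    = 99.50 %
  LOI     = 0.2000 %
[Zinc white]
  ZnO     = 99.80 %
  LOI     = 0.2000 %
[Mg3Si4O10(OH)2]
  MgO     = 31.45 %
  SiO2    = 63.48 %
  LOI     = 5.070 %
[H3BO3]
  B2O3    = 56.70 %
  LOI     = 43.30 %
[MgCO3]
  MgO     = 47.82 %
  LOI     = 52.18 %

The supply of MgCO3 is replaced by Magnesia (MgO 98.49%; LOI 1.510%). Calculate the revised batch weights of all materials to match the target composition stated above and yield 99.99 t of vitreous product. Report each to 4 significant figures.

Full float precision is carried all the way through; working values are displayed with 4-significant-figure rounding as written — a single rounding completes every reported figure — derived quantities are re-derived at exact precision (ignition loss, six oxide percentages, the totals, the yield, glass mass) using the weight values per 99.99 t of glass, as set out in the problem or the answer.
Target masses of each oxide per 99.99 t vitreous product:
  Al2O3: 0.05616% × 99.99 = 0.05615 t
  B2O3: 3.533% × 99.99 = 3.533 t
  MgO: 17.13% × 99.99 = 17.13 t
  ZnO: 16.24% × 99.99 = 16.24 t
  SiO2: 33.26% × 99.99 = 33.26 t
  TiO2: 29.78% × 99.99 = 29.78 t
Sums-versus-targets review on the weights just shown, versus the basis set out (sums match the target masses once rounding is allowed for):
  Al2O3: 18.72·0.003000 = 0.05616 t (target 0.05615 t)
  B2O3: 6.230·0.5670 = 3.532 t (target 3.533 t)
  MgO: 23.05·0.3145 + 10.03·0.9849 = 17.13 t (target 17.13 t)
  ZnO: 16.27·0.9980 = 16.24 t (target 16.24 t)
  SiO2: 18.72·0.9950 + 23.05·0.6348 = 33.26 t (target 33.26 t)
  TiO2: 30.07·0.9901 = 29.77 t (target 29.78 t)
Glass-mass closure: batch total minus LOI = 99.98 t (the Σ of target masses is 99.99 t; with the basis standing at 99.99 t — differing by rounding only).
Whole-batch sum: Σ batch = 104.4 t; LOI loss = Σ batch·LOI = 4.385 t; yield: glass divided by total = 95.80%.

Revised batch per 99.99 t vitreous product:
  TiO2: 30.07 t
  Sand: 18.72 t
  Zinc white: 16.27 t
  Mg3Si4O10(OH)2: 23.05 t
  H3BO3: 6.230 t
  Magnesia: 10.03 t
Total batch = 104.4 t; LOI loss = 4.385 t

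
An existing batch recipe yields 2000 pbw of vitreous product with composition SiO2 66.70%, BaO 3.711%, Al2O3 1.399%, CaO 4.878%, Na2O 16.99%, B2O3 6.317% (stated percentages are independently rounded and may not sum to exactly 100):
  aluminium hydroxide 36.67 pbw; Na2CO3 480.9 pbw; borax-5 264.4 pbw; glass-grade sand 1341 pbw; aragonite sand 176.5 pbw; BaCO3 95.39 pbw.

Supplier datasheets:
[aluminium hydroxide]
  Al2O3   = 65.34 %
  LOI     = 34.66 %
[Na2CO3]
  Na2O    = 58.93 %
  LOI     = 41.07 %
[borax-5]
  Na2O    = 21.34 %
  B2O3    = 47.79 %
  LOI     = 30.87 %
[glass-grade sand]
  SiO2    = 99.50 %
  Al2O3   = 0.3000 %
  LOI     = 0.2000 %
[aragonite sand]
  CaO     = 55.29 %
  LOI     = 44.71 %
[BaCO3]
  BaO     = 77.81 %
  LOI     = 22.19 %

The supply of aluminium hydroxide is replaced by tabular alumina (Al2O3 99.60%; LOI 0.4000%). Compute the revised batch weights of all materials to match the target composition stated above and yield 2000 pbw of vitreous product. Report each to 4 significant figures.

The whole derivation holds full float precision all the way through; the intermediate values are displayed rounded to 4 significant figures within the worked lines — each reported result sees exactly one rounding; derived quantities, which include the yield, glass mass, totals, six oxide percentages, LOI, are computed at full float precision, as set out in either problem or answer, using the weight values per 2000 pbw of glass.
The oxide mass targets at 2000 pbw vitreous product:
  SiO2: 66.70% × 2000 = 1334 pbw
  BaO: 3.711% × 2000 = 74.22 pbw
  Al2O3: 1.399% × 2000 = 27.98 pbw
  CaO: 4.878% × 2000 = 97.56 pbw
  Na2O: 16.99% × 2000 = 339.8 pbw
  B2O3: 6.317% × 2000 = 126.3 pbw
A balance pass over the oxides, given the weights on record, per the basis as stated (every target is met by its sum within answer rounding):
  SiO2: 1341·0.9950 = 1334 pbw (target 1334 pbw)
  BaO: 95.39·0.7781 = 74.22 pbw (target 74.22 pbw)
  Al2O3: 24.05·0.9960 + 1341·0.003000 = 27.98 pbw (target 27.98 pbw)
  CaO: 176.5·0.5529 = 97.59 pbw (target 97.56 pbw)
  Na2O: 480.9·0.5893 + 264.4·0.2134 = 339.8 pbw (target 339.8 pbw)
  B2O3: 264.4·0.4779 = 126.4 pbw (target 126.3 pbw)
Mass balance on the glass: net batch after ignition = 2000 pbw (targets for the oxides total 2000 pbw; stated basis 2000 pbw — differing by rounding only).
Summing the batch: Σ batch = 2382 pbw; LOI loss = Σ batch·LOI = 382.0 pbw; yield = glass ÷ total batch = 83.97%.

Revised batch per 2000 pbw vitreous product:
  tabular alumina: 24.05 pbw
  Na2CO3: 480.9 pbw
  borax-5: 264.4 pbw
  glass-grade sand: 1341 pbw
  aragonite sand: 176.5 pbw
  BaCO3: 95.39 pbw
Total batch = 2382 pbw; LOI loss = 382.0 pbw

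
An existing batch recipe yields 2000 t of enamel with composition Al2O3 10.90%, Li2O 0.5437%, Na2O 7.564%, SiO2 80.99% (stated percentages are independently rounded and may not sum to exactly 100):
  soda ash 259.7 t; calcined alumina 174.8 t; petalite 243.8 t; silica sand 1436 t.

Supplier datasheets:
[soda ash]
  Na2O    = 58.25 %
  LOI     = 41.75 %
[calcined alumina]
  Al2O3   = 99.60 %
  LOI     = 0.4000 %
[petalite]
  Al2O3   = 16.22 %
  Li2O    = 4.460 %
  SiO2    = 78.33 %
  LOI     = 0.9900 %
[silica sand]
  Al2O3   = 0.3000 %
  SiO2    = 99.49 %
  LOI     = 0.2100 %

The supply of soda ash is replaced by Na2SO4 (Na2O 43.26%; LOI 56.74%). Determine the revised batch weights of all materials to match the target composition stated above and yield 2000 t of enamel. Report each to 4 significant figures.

Full float precision is maintained at all times — values along the way appear rounded to four significant digits between the steps. Exactly one rounding goes into each reported figure — all derived quantities are computed at full float precision (glass mass, yield, the totals, four oxide percentages, ignition loss) from the batch weights for 2000 t of glass as they appear in the problem or the answer.
Per-oxide target masses for 2000 t enamel:
  Al2O3: 10.90% × 2000 = 218.0 t
  Li2O: 0.5437% × 2000 = 10.87 t
  Na2O: 7.564% × 2000 = 151.3 t
  SiO2: 80.99% × 2000 = 1620 t
Checking each oxide sum on the weights just shown, on the stated basis (delivered sums recover each target once rounding is allowed for):
  Al2O3: 174.8·0.9960 + 243.8·0.1622 + 1436·0.003000 = 218.0 t (target 218.0 t)
  Li2O: 243.8·0.04460 = 10.87 t (target 10.87 t)
  Na2O: 349.7·0.4326 = 151.3 t (target 151.3 t)
  SiO2: 243.8·0.7833 + 1436·0.9949 = 1620 t (target 1620 t)
Glass-mass bookkeeping: whole batch net of LOI = 2000 t (oxide target masses add up to 2000 t; basis as stated: 2000 t — a pure rounding effect).
Total batch = Σ batch = 2204 t; LOI removed, Σ of batch·LOI: 204.5 t; yield = glass ÷ total batch = 90.72%.

Revised batch per 2000 t enamel:
  Na2SO4: 349.7 t
  calcined alumina: 174.8 t
  petalite: 243.8 t
  silica sand: 1436 t
Total batch = 2204 t; LOI loss = 204.5 t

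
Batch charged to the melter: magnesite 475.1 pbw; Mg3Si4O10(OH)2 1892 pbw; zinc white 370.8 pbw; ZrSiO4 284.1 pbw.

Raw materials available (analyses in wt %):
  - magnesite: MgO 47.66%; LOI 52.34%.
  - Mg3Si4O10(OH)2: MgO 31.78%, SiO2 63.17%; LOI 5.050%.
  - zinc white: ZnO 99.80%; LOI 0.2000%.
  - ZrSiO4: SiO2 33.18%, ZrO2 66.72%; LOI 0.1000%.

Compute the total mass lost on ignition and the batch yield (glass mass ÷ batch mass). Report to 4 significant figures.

LOI loss = 345.2 pbw; glass = 2677 pbw; yield = 88.58%

Full float precision is kept at all times — the intermediate values appear (rounded to 4 significant digits) when written out — each reported result takes just one rounding — derived quantities (totals, LOI, the yield, the four compositions, net glass mass) are carried starting from the weights on 2677 pbw of glass in full precision exactly as printed in problem or answer.
Per-material ignition loss:
  magnesite: 475.1 × 0.5234 = 248.7 pbw
  Mg3Si4O10(OH)2: 1892 × 0.05050 = 95.55 pbw
  zinc white: 370.8 × 0.002000 = 0.7416 pbw
  ZrSiO4: 284.1 × 0.001000 = 0.2841 pbw
Total LOI = 345.2 pbw
Glass = batch − LOI = 3022 − 345.2 = 2677 pbw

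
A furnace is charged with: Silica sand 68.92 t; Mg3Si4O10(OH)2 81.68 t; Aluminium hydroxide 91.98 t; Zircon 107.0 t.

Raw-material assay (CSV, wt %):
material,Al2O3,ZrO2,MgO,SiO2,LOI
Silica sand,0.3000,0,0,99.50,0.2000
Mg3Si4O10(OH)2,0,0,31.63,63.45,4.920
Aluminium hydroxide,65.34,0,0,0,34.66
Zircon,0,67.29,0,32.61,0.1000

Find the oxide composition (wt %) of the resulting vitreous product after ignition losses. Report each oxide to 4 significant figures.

Mid-chain values are printed (rounded to four significant digits) alongside each step. The working math holds full float precision at each step — every reported number is rounded just once — the derived quantities are re-derived from the batch weights for 313.4 t of glass in exact precision (yield, the totals, the four compositions, ignition loss, glass mass) exactly as shown in problem or answer.
Oxide masses out of the charge:
  Al2O3: 68.92·0.003000 + 91.98·0.6534 = 60.31 t
  ZrO2: 107.0·0.6729 = 72.00 t
  MgO: 81.68·0.3163 = 25.84 t
  SiO2: 68.92·0.9950 + 81.68·0.6345 + 107.0·0.3261 = 155.3 t
LOI: 68.92·0.002000 + 81.68·0.04920 + 91.98·0.3466 + 107.0·0.001000 = 36.14 t
Glass mass = batch − LOI = 349.6 − 36.14 = 313.4 t (= Σ oxide masses)
each oxide over glass, ×100, is wt %

Glass mass = 313.4 t (batch 349.6 − LOI 36.14).
Composition: Al2O3 19.24%, ZrO2 22.97%, MgO 8.243%, SiO2 49.55%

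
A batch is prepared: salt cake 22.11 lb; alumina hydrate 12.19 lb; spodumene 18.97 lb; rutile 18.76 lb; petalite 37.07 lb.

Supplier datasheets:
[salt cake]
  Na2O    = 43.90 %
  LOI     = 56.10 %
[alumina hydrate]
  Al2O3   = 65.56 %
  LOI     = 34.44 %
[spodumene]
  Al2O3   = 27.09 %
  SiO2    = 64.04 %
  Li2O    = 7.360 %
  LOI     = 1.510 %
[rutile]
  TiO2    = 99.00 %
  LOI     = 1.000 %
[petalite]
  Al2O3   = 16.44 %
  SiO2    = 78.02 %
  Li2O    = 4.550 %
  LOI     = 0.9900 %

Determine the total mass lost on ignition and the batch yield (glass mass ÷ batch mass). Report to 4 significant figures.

Each numeric step runs at full precision at every stage — mid-chain values are printed (rounded to 4 significant digits) within the worked lines. A single rounding finalizes each reported result; derived quantities, which include net glass mass, ignition loss, yield, five oxide percentages, totals, are rebuilt in exact precision, as they appear in either problem or answer, from the weighed amounts for 91.66 lb of glass.
Per-material ignition loss:
  salt cake: 22.11 × 0.5610 = 12.40 lb
  alumina hydrate: 12.19 × 0.3444 = 4.198 lb
  spodumene: 18.97 × 0.01510 = 0.2864 lb
  rutile: 18.76 × 0.01000 = 0.1876 lb
  petalite: 37.07 × 0.009900 = 0.3670 lb
Total LOI = 17.44 lb
Glass = batch − LOI = 109.1 − 17.44 = 91.66 lb

LOI loss = 17.44 lb; glass = 91.66 lb; yield = 84.01%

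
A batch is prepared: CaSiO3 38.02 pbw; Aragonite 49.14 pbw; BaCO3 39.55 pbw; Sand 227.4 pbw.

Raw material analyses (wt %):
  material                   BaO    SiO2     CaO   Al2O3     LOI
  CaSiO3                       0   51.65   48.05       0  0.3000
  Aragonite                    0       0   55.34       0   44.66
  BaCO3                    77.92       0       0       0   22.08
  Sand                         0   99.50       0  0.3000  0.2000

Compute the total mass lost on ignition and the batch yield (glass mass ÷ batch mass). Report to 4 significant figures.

All internal work runs at full float precision from start to finish; working values are printed, with 4-significant-figure rounding, in the working. Every reported number sees exactly one rounding; the derived quantities are rebuilt using the weight values per 322.9 pbw of glass in full precision (ignition loss, the totals, glass mass, the yield, four oxide percentages) as given in the problem or the answer.
Loss on ignition, line by line:
  CaSiO3: 38.02 × 0.003000 = 0.1141 pbw
  Aragonite: 49.14 × 0.4466 = 21.95 pbw
  BaCO3: 39.55 × 0.2208 = 8.733 pbw
  Sand: 227.4 × 0.002000 = 0.4548 pbw
Total LOI = 31.25 pbw
Glass = batch − LOI = 354.1 − 31.25 = 322.9 pbw

LOI loss = 31.25 pbw; glass = 322.9 pbw; yield = 91.18%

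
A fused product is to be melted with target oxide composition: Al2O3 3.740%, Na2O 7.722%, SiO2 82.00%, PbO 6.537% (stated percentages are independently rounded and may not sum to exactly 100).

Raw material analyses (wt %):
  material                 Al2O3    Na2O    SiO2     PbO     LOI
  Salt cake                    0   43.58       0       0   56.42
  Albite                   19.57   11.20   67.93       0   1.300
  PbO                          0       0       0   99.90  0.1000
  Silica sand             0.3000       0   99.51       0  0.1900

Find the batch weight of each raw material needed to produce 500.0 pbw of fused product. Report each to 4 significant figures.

Values along the way are displayed, rounded to four significant figures, within the worked lines — all arithmetic maintains exact precision at each step; each reported result takes a single rounding. Derived quantities are computed using the weight values on 500.0 pbw of glass at exact precision (totals, net glass mass, the yield, LOI, four oxide percentages) as set out in question or answer.
The oxide mass targets at 500.0 pbw fused product:
  Al2O3: 3.740% × 500.0 = 18.70 pbw
  Na2O: 7.722% × 500.0 = 38.61 pbw
  SiO2: 82.00% × 500.0 = 410.0 pbw
  PbO: 6.537% × 500.0 = 32.68 pbw
Per-oxide balance check applying the batch weights above, versus the basis set out (delivered sums recover each target exact up to rounding of places):
  Al2O3: 90.18·0.1957 + 350.5·0.003000 = 18.70 pbw (target 18.70 pbw)
  Na2O: 65.42·0.4358 + 90.18·0.1120 = 38.61 pbw (target 38.61 pbw)
  SiO2: 90.18·0.6793 + 350.5·0.9951 = 410.0 pbw (target 410.0 pbw)
  PbO: 32.72·0.9990 = 32.69 pbw (target 32.68 pbw)
Glass-mass sanity pass: the batch minus its LOI: 500.0 pbw (per-oxide target masses sum to 500.0 pbw; with the basis standing at 500.0 pbw — deltas are rounding alone).
Batch grand total — Σ batch = 538.8 pbw; the LOI term Σ batch·LOI equals 38.78 pbw; yield = glass ÷ total batch = 92.80%.

Batch per 500.0 pbw fused product:
  Salt cake: 65.42 pbw
  Albite: 90.18 pbw
  PbO: 32.72 pbw
  Silica sand: 350.5 pbw
Total batch = 538.8 pbw; LOI loss = 38.78 pbw; yield = 92.80%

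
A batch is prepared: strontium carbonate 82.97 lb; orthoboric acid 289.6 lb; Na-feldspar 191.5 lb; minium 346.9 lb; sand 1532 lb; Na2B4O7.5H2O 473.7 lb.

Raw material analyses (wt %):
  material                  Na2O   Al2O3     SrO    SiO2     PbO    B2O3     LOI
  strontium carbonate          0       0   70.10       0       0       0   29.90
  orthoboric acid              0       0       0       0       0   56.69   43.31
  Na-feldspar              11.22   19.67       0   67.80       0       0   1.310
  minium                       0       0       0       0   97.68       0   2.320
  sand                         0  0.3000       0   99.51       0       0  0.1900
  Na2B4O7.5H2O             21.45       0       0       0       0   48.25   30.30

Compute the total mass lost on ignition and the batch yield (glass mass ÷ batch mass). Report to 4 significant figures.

LOI loss = 307.2 lb; glass = 2609 lb; yield = 89.47%

The whole derivation keeps full float precision through the solve — the intermediate values are displayed, rounded to 4 significant digits, alongside each step — each reported value undergoes a single rounding. All derived quantities are rebuilt using the weight values per 2609 lb of glass at full float precision (LOI, net glass mass, the totals, the six compositions, the yield) as set out in question or answer.
Material-by-material LOI:
  strontium carbonate: 82.97 × 0.2990 = 24.81 lb
  orthoboric acid: 289.6 × 0.4331 = 125.4 lb
  Na-feldspar: 191.5 × 0.01310 = 2.509 lb
  minium: 346.9 × 0.02320 = 8.048 lb
  sand: 1532 × 0.001900 = 2.911 lb
  Na2B4O7.5H2O: 473.7 × 0.3030 = 143.5 lb
Total LOI = 307.2 lb
Glass = batch − LOI = 2917 − 307.2 = 2609 lb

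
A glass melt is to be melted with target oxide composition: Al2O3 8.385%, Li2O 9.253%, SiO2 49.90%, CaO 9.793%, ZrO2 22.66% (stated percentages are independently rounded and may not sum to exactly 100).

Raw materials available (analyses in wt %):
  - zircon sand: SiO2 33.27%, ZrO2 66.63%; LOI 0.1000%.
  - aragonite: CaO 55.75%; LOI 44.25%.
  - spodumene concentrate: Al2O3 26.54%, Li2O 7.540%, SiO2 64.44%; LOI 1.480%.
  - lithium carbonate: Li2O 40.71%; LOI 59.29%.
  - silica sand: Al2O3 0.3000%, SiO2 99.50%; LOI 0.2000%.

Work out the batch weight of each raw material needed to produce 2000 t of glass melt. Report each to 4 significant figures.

The intermediate values are shown rounded to four significant figures as written. All internal work runs at exact precision all the way through; exactly one rounding is applied to every reported number — derived quantities (totals, glass mass, yield, five oxide percentages, ignition loss) are re-derived in exact precision starting from the weights for 2000 t of glass, precisely as stated by the problem or answer text.
Oxide mass targets, per 2000 t glass melt:
  Al2O3: 8.385% × 2000 = 167.7 t
  Li2O: 9.253% × 2000 = 185.1 t
  SiO2: 49.90% × 2000 = 998.0 t
  CaO: 9.793% × 2000 = 195.9 t
  ZrO2: 22.66% × 2000 = 453.2 t
Per-oxide balance check on the weights just shown, relative to the basis at hand (target by target, the sums agree exact up to rounding of places):
  Al2O3: 627.7·0.2654 + 369.1·0.003000 = 167.7 t (target 167.7 t)
  Li2O: 627.7·0.07540 + 338.3·0.4071 = 185.1 t (target 185.1 t)
  SiO2: 680.2·0.3327 + 627.7·0.6444 + 369.1·0.9950 = 998.0 t (target 998.0 t)
  CaO: 351.3·0.5575 = 195.8 t (target 195.9 t)
  ZrO2: 680.2·0.6663 = 453.2 t (target 453.2 t)
Consistency of the glass mass: total batch − LOI = 2000 t (the targets, summed, come to 2000 t; the stated basis being 2000 t — differing by rounding only).
Batch grand total — Σ batch = 2367 t; loss to ignition Σ batch·LOI = 366.7 t; glass ÷ batch gives a yield of 84.50%.

Batch per 2000 t glass melt:
  zircon sand: 680.2 t
  aragonite: 351.3 t
  spodumene concentrate: 627.7 t
  lithium carbonate: 338.3 t
  silica sand: 369.1 t
Total batch = 2367 t; LOI loss = 366.7 t; yield = 84.50%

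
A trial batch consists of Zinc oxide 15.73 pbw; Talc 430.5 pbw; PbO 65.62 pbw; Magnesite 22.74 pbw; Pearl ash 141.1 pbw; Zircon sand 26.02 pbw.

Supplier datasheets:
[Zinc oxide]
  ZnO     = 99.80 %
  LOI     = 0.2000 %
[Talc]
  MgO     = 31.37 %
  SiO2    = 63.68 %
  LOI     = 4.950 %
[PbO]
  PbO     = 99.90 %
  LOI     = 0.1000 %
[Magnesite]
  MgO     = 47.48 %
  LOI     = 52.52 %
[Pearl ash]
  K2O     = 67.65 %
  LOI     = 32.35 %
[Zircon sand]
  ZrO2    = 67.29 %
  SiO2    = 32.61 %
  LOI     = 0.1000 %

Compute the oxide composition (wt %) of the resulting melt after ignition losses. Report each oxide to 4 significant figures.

Glass mass = 622.7 pbw (batch 701.7 − LOI 79.02).
Composition: ZrO2 2.812%, ZnO 2.521%, MgO 23.42%, PbO 10.53%, SiO2 45.39%, K2O 15.33%

The working math maintains full precision at all times; in-progress results are printed rounded to 4 significant digits when written out. Each reported figure undergoes a single rounding — derived quantities (LOI, six oxide percentages, yield, net glass mass, totals) are recomputed in exact precision using the weight values at 622.7 pbw of glass, as given in the problem or the answer.
Per-oxide mass from batch:
  ZrO2: 26.02·0.6729 = 17.51 pbw
  ZnO: 15.73·0.9980 = 15.70 pbw
  MgO: 430.5·0.3137 + 22.74·0.4748 = 145.8 pbw
  PbO: 65.62·0.9990 = 65.55 pbw
  SiO2: 430.5·0.6368 + 26.02·0.3261 = 282.6 pbw
  K2O: 141.1·0.6765 = 95.45 pbw
LOI: 15.73·0.002000 + 430.5·0.04950 + 65.62·0.001000 + 22.74·0.5252 + 141.1·0.3235 + 26.02·0.001000 = 79.02 pbw
Net of LOI, the glass mass = 701.7 − 79.02 = 622.7 pbw (= the summed oxide contributions)
percent by weight: oxide/glass ×100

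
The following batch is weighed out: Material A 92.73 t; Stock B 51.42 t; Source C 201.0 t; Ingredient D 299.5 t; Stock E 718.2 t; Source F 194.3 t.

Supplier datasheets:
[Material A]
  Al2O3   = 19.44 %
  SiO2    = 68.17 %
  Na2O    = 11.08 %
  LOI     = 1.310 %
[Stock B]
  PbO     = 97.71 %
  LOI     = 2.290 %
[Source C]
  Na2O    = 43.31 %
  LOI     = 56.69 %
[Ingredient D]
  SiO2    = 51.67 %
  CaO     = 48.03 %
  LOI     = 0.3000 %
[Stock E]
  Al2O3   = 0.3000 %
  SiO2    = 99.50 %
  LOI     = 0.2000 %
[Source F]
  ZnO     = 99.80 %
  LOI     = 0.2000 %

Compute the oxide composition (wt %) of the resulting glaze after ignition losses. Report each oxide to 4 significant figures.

Every computation carries full float precision from first step to last; mid-chain values are displayed, rounded to four significant figures, as written. Each reported value takes a single rounding; derived quantities (the totals, six oxide percentages, the yield, net glass mass, LOI) are carried starting from the weights on 1438 t of glass at full precision as quoted within the problem or answer text.
Mass of each oxide from the mix:
  ZnO: 194.3·0.9980 = 193.9 t
  PbO: 51.42·0.9771 = 50.24 t
  Al2O3: 92.73·0.1944 + 718.2·0.003000 = 20.18 t
  SiO2: 92.73·0.6817 + 299.5·0.5167 + 718.2·0.9950 = 932.6 t
  CaO: 299.5·0.4803 = 143.8 t
  Na2O: 92.73·0.1108 + 201.0·0.4331 = 97.33 t
LOI: 92.73·0.01310 + 51.42·0.02290 + 201.0·0.5669 + 299.5·0.003000 + 718.2·0.002000 + 194.3·0.002000 = 119.1 t
The glass mass, total less LOI, = 1557 − 119.1 = 1438 t (= the summed oxide contributions)
each oxide over glass, ×100, is wt %

Glass mass = 1438 t (batch 1557 − LOI 119.1).
Composition: ZnO 13.48%, PbO 3.494%, Al2O3 1.403%, SiO2 64.85%, CaO 10.00%, Na2O 6.768%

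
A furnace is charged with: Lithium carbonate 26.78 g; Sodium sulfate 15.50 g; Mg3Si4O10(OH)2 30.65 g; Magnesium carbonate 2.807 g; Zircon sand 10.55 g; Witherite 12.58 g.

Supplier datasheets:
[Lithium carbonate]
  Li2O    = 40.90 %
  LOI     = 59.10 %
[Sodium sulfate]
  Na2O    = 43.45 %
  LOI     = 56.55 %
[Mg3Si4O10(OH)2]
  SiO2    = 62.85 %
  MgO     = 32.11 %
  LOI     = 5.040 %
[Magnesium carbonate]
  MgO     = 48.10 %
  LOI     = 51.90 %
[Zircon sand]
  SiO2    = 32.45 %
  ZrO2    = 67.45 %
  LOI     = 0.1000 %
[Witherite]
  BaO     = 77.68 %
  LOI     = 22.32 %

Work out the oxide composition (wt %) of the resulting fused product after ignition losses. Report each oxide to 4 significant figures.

Glass mass = 68.45 g (batch 98.87 − LOI 30.41).
Composition: SiO2 33.14%, Li2O 16.00%, Na2O 9.838%, MgO 16.35%, ZrO2 10.40%, BaO 14.28%

Every computation carries full float precision at every stage. The intermediate values are shown with 4-significant-digit rounding on the page; each reported result receives exactly one rounding. All derived quantities (the yield, the totals, net glass mass, six oxide percentages, LOI) are carried in exact precision starting from the weights per 68.45 g of glass, as set out in the problem or the answer.
Delivered oxide masses:
  SiO2: 30.65·0.6285 + 10.55·0.3245 = 22.69 g
  Li2O: 26.78·0.4090 = 10.95 g
  Na2O: 15.50·0.4345 = 6.735 g
  MgO: 30.65·0.3211 + 2.807·0.4810 = 11.19 g
  ZrO2: 10.55·0.6745 = 7.116 g
  BaO: 12.58·0.7768 = 9.772 g
LOI: 26.78·0.5910 + 15.50·0.5655 + 30.65·0.05040 + 2.807·0.5190 + 10.55·0.001000 + 12.58·0.2232 = 30.41 g
Glass mass = batch − LOI = 98.87 − 30.41 = 68.45 g (equal to the oxide-mass sum)
percent share: oxide ÷ glass, ×100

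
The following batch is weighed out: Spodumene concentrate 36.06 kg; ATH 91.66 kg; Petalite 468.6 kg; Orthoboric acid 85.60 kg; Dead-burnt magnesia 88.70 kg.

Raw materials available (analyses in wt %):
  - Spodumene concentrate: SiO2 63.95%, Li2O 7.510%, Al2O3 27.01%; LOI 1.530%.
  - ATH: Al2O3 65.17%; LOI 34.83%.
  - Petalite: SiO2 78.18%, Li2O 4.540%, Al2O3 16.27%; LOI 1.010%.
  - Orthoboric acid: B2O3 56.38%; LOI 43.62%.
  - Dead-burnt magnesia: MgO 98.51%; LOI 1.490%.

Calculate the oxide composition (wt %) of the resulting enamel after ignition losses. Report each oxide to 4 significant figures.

Glass mass = 694.7 kg (batch 770.6 − LOI 75.87).
Composition: SiO2 56.05%, Li2O 3.452%, MgO 12.58%, Al2O3 20.97%, B2O3 6.947%

All arithmetic maintains full precision end to end. Mid-chain values are printed, rounded to four significant figures, in the working — exactly one rounding is applied to each reported number. Derived quantities (the five compositions, ignition loss, yield, glass mass, the totals) are carried at full float precision from the batch weights on 694.7 kg of glass, as quoted within the problem or answer text.
Mass of each oxide from the mix:
  SiO2: 36.06·0.6395 + 468.6·0.7818 = 389.4 kg
  Li2O: 36.06·0.07510 + 468.6·0.04540 = 23.98 kg
  MgO: 88.70·0.9851 = 87.38 kg
  Al2O3: 36.06·0.2701 + 91.66·0.6517 + 468.6·0.1627 = 145.7 kg
  B2O3: 85.60·0.5638 = 48.26 kg
LOI: 36.06·0.01530 + 91.66·0.3483 + 468.6·0.01010 + 85.60·0.4362 + 88.70·0.01490 = 75.87 kg
Glass = total batch minus LOI = 770.6 − 75.87 = 694.7 kg (= Σ oxide masses)
wt % = oxide mass / glass mass × 100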